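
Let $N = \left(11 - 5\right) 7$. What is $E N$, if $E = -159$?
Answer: $-6678$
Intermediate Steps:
$N = 42$ ($N = 6 \cdot 7 = 42$)
$E N = \left(-159\right) 42 = -6678$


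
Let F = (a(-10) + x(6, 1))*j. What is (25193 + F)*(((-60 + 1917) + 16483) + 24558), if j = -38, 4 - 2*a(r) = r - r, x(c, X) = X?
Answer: 1075838942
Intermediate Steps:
a(r) = 2 (a(r) = 2 - (r - r)/2 = 2 - ½*0 = 2 + 0 = 2)
F = -114 (F = (2 + 1)*(-38) = 3*(-38) = -114)
(25193 + F)*(((-60 + 1917) + 16483) + 24558) = (25193 - 114)*(((-60 + 1917) + 16483) + 24558) = 25079*((1857 + 16483) + 24558) = 25079*(18340 + 24558) = 25079*42898 = 1075838942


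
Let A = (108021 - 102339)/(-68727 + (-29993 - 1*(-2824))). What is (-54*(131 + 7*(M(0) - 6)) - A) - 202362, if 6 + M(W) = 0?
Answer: -9824542359/47948 ≈ -2.0490e+5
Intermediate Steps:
M(W) = -6 (M(W) = -6 + 0 = -6)
A = -2841/47948 (A = 5682/(-68727 + (-29993 + 2824)) = 5682/(-68727 - 27169) = 5682/(-95896) = 5682*(-1/95896) = -2841/47948 ≈ -0.059252)
(-54*(131 + 7*(M(0) - 6)) - A) - 202362 = (-54*(131 + 7*(-6 - 6)) - 1*(-2841/47948)) - 202362 = (-54*(131 + 7*(-12)) + 2841/47948) - 202362 = (-54*(131 - 84) + 2841/47948) - 202362 = (-54*47 + 2841/47948) - 202362 = (-2538 + 2841/47948) - 202362 = -121689183/47948 - 202362 = -9824542359/47948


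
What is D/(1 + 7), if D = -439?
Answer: -439/8 ≈ -54.875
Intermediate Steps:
D/(1 + 7) = -439/(1 + 7) = -439/8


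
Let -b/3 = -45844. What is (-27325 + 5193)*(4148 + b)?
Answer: -3135661760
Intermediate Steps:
b = 137532 (b = -3*(-45844) = 137532)
(-27325 + 5193)*(4148 + b) = (-27325 + 5193)*(4148 + 137532) = -22132*141680 = -3135661760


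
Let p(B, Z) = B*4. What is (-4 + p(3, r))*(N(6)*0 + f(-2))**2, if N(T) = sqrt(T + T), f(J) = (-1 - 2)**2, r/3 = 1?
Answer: 648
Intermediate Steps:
r = 3 (r = 3*1 = 3)
p(B, Z) = 4*B
f(J) = 9 (f(J) = (-3)**2 = 9)
N(T) = sqrt(2)*sqrt(T) (N(T) = sqrt(2*T) = sqrt(2)*sqrt(T))
(-4 + p(3, r))*(N(6)*0 + f(-2))**2 = (-4 + 4*3)*((sqrt(2)*sqrt(6))*0 + 9)**2 = (-4 + 12)*((2*sqrt(3))*0 + 9)**2 = 8*(0 + 9)**2 = 8*9**2 = 8*81 = 648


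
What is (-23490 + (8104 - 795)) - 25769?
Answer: -41950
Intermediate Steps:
(-23490 + (8104 - 795)) - 25769 = (-23490 + 7309) - 25769 = -16181 - 25769 = -41950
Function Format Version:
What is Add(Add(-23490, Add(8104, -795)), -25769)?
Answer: -41950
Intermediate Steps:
Add(Add(-23490, Add(8104, -795)), -25769) = Add(Add(-23490, 7309), -25769) = Add(-16181, -25769) = -41950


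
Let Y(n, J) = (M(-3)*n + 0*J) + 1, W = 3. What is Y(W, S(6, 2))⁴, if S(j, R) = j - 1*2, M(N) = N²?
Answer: 614656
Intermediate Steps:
S(j, R) = -2 + j (S(j, R) = j - 2 = -2 + j)
Y(n, J) = 1 + 9*n (Y(n, J) = ((-3)²*n + 0*J) + 1 = (9*n + 0) + 1 = 9*n + 1 = 1 + 9*n)
Y(W, S(6, 2))⁴ = (1 + 9*3)⁴ = (1 + 27)⁴ = 28⁴ = 614656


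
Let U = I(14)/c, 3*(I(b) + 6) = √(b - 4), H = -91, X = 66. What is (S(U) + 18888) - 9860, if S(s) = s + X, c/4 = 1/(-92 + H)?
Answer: 18737/2 - 61*√10/4 ≈ 9320.3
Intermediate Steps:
I(b) = -6 + √(-4 + b)/3 (I(b) = -6 + √(b - 4)/3 = -6 + √(-4 + b)/3)
c = -4/183 (c = 4/(-92 - 91) = 4/(-183) = 4*(-1/183) = -4/183 ≈ -0.021858)
U = 549/2 - 61*√10/4 (U = (-6 + √(-4 + 14)/3)/(-4/183) = (-6 + √10/3)*(-183/4) = 549/2 - 61*√10/4 ≈ 226.28)
S(s) = 66 + s (S(s) = s + 66 = 66 + s)
(S(U) + 18888) - 9860 = ((66 + (549/2 - 61*√10/4)) + 18888) - 9860 = ((681/2 - 61*√10/4) + 18888) - 9860 = (38457/2 - 61*√10/4) - 9860 = 18737/2 - 61*√10/4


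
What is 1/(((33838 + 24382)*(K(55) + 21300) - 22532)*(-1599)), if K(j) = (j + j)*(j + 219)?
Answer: -1/4788708014532 ≈ -2.0882e-13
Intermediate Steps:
K(j) = 2*j*(219 + j) (K(j) = (2*j)*(219 + j) = 2*j*(219 + j))
1/(((33838 + 24382)*(K(55) + 21300) - 22532)*(-1599)) = 1/((33838 + 24382)*(2*55*(219 + 55) + 21300) - 22532*(-1599)) = -1/1599/(58220*(2*55*274 + 21300) - 22532) = -1/1599/(58220*(30140 + 21300) - 22532) = -1/1599/(58220*51440 - 22532) = -1/1599/(2994836800 - 22532) = -1/1599/2994814268 = (1/2994814268)*(-1/1599) = -1/4788708014532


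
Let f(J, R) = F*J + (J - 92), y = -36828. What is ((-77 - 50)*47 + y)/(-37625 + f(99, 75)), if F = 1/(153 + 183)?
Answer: 4793264/4213183 ≈ 1.1377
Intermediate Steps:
F = 1/336 ≈ 0.0029762
f(J, R) = -92 + 337*J/336 (f(J, R) = J/336 + (J - 92) = J/336 + (-92 + J) = -92 + 337*J/336)
((-77 - 50)*47 + y)/(-37625 + f(99, 75)) = ((-77 - 50)*47 - 36828)/(-37625 + (-92 + (337/336)*99)) = (-127*47 - 36828)/(-37625 + (-92 + 11121/112)) = (-5969 - 36828)/(-37625 + 817/112) = -42797/(-4213183/112) = -42797*(-112/4213183) = 4793264/4213183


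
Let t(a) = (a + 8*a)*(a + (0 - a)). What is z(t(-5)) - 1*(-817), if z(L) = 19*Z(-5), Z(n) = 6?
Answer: 931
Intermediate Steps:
t(a) = 0 (t(a) = (9*a)*(a - a) = (9*a)*0 = 0)
z(L) = 114 (z(L) = 19*6 = 114)
z(t(-5)) - 1*(-817) = 114 - 1*(-817) = 114 + 817 = 931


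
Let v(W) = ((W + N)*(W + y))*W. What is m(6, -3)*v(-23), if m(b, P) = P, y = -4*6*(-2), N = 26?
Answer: 5175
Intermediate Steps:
y = 48 (y = -24*(-2) = 48)
v(W) = W*(26 + W)*(48 + W) (v(W) = ((W + 26)*(W + 48))*W = ((26 + W)*(48 + W))*W = W*(26 + W)*(48 + W))
m(6, -3)*v(-23) = -(-69)*(1248 + (-23)² + 74*(-23)) = -(-69)*(1248 + 529 - 1702) = -(-69)*75 = -3*(-1725) = 5175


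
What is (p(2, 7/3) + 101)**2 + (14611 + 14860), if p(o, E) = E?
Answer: 361339/9 ≈ 40149.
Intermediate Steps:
(p(2, 7/3) + 101)**2 + (14611 + 14860) = (7/3 + 101)**2 + (14611 + 14860) = (7*(1/3) + 101)**2 + 29471 = (7/3 + 101)**2 + 29471 = (310/3)**2 + 29471 = 96100/9 + 29471 = 361339/9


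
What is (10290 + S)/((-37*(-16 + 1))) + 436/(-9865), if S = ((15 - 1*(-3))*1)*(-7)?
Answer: 6668392/365005 ≈ 18.269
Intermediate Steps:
S = -126 (S = ((15 + 3)*1)*(-7) = (18*1)*(-7) = 18*(-7) = -126)
(10290 + S)/((-37*(-16 + 1))) + 436/(-9865) = (10290 - 126)/((-37*(-16 + 1))) + 436/(-9865) = 10164/((-37*(-15))) + 436*(-1/9865) = 10164/555 - 436/9865 = 10164*(1/555) - 436/9865 = 3388/185 - 436/9865 = 6668392/365005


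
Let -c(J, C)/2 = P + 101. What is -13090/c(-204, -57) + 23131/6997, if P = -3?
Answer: 6866029/97958 ≈ 70.092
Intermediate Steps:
c(J, C) = -196 (c(J, C) = -2*(-3 + 101) = -2*98 = -196)
-13090/c(-204, -57) + 23131/6997 = -13090/(-196) + 23131/6997 = -13090*(-1/196) + 23131*(1/6997) = 935/14 + 23131/6997 = 6866029/97958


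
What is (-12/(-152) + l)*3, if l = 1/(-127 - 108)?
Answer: 2001/8930 ≈ 0.22408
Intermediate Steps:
l = -1/235 (l = 1/(-235) = -1/235 ≈ -0.0042553)
(-12/(-152) + l)*3 = (-12/(-152) - 1/235)*3 = (-12*(-1/152) - 1/235)*3 = (3/38 - 1/235)*3 = (667/8930)*3 = 2001/8930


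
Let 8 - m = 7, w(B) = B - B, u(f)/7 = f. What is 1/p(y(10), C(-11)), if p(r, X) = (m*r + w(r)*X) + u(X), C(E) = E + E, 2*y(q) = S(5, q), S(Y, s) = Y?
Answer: -2/303 ≈ -0.0066007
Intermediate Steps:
u(f) = 7*f
w(B) = 0
m = 1 (m = 8 - 1*7 = 8 - 7 = 1)
y(q) = 5/2 (y(q) = (½)*5 = 5/2)
C(E) = 2*E
p(r, X) = r + 7*X (p(r, X) = (1*r + 0*X) + 7*X = (r + 0) + 7*X = r + 7*X)
1/p(y(10), C(-11)) = 1/(5/2 + 7*(2*(-11))) = 1/(5/2 + 7*(-22)) = 1/(5/2 - 154) = 1/(-303/2) = -2/303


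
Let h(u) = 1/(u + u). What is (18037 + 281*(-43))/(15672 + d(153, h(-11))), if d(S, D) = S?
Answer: 5954/15825 ≈ 0.37624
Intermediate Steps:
h(u) = 1/(2*u)
(18037 + 281*(-43))/(15672 + d(153, h(-11))) = (18037 + 281*(-43))/(15672 + 153) = (18037 - 12083)/15825 = 5954*(1/15825) = 5954/15825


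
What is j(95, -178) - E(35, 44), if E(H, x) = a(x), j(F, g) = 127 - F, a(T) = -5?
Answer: 37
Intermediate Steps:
E(H, x) = -5
j(95, -178) - E(35, 44) = (127 - 1*95) - 1*(-5) = (127 - 95) + 5 = 32 + 5 = 37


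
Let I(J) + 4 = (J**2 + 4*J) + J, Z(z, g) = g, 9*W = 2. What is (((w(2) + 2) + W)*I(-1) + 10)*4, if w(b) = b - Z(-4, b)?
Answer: -280/9 ≈ -31.111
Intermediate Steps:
W = 2/9 (W = (1/9)*2 = 2/9 ≈ 0.22222)
w(b) = 0 (w(b) = b - b = 0)
I(J) = -4 + J**2 + 5*J (I(J) = -4 + ((J**2 + 4*J) + J) = -4 + (J**2 + 5*J) = -4 + J**2 + 5*J)
(((w(2) + 2) + W)*I(-1) + 10)*4 = (((0 + 2) + 2/9)*(-4 + (-1)**2 + 5*(-1)) + 10)*4 = ((2 + 2/9)*(-4 + 1 - 5) + 10)*4 = ((20/9)*(-8) + 10)*4 = (-160/9 + 10)*4 = -70/9*4 = -280/9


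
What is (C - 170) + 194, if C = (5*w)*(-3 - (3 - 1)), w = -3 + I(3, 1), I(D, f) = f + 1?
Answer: 49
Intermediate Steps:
I(D, f) = 1 + f
w = -1 (w = -3 + (1 + 1) = -3 + 2 = -1)
C = 25 (C = (5*(-1))*(-3 - (3 - 1)) = -5*(-3 - 1*2) = -5*(-3 - 2) = -5*(-5) = 25)
(C - 170) + 194 = (25 - 170) + 194 = -145 + 194 = 49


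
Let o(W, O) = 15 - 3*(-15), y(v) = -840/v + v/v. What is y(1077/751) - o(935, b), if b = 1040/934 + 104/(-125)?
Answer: -231461/359 ≈ -644.74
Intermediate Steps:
b = 16432/58375 (b = 1040*(1/934) + 104*(-1/125) = 520/467 - 104/125 = 16432/58375 ≈ 0.28149)
y(v) = 1 - 840/v (y(v) = -840/v + 1 = 1 - 840/v)
o(W, O) = 60 (o(W, O) = 15 + 45 = 60)
y(1077/751) - o(935, b) = (-840 + 1077/751)/((1077/751)) - 1*60 = (-840 + 1077*(1/751))/((1077*(1/751))) - 60 = (-840 + 1077/751)/(1077/751) - 60 = (751/1077)*(-629763/751) - 60 = -209921/359 - 60 = -231461/359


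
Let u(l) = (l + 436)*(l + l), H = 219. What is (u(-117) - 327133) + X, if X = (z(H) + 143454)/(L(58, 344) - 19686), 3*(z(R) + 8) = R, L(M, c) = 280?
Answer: -7797066793/19406 ≈ -4.0179e+5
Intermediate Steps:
u(l) = 2*l*(436 + l) (u(l) = (436 + l)*(2*l) = 2*l*(436 + l))
z(R) = -8 + R/3
X = -143519/19406 (X = ((-8 + (1/3)*219) + 143454)/(280 - 19686) = ((-8 + 73) + 143454)/(-19406) = (65 + 143454)*(-1/19406) = 143519*(-1/19406) = -143519/19406 ≈ -7.3956)
(u(-117) - 327133) + X = (2*(-117)*(436 - 117) - 327133) - 143519/19406 = (2*(-117)*319 - 327133) - 143519/19406 = (-74646 - 327133) - 143519/19406 = -401779 - 143519/19406 = -7797066793/19406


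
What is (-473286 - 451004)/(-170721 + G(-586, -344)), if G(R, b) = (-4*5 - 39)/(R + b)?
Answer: 859589700/158770471 ≈ 5.4140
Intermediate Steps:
G(R, b) = -59/(R + b) (G(R, b) = (-20 - 39)/(R + b) = -59/(R + b))
(-473286 - 451004)/(-170721 + G(-586, -344)) = (-473286 - 451004)/(-170721 - 59/(-586 - 344)) = -924290/(-170721 - 59/(-930)) = -924290/(-170721 - 59*(-1/930)) = -924290/(-170721 + 59/930) = -924290/(-158770471/930) = -924290*(-930/158770471) = 859589700/158770471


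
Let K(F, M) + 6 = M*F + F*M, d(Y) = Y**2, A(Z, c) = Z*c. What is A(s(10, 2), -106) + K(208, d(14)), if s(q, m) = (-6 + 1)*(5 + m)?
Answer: 85240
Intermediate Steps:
s(q, m) = -25 - 5*m (s(q, m) = -5*(5 + m) = -25 - 5*m)
K(F, M) = -6 + 2*F*M (K(F, M) = -6 + (M*F + F*M) = -6 + (F*M + F*M) = -6 + 2*F*M)
A(s(10, 2), -106) + K(208, d(14)) = (-25 - 5*2)*(-106) + (-6 + 2*208*14**2) = (-25 - 10)*(-106) + (-6 + 2*208*196) = -35*(-106) + (-6 + 81536) = 3710 + 81530 = 85240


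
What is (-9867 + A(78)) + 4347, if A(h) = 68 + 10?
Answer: -5442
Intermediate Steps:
A(h) = 78
(-9867 + A(78)) + 4347 = (-9867 + 78) + 4347 = -9789 + 4347 = -5442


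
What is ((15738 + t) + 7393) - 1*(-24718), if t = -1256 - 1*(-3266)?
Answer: 49859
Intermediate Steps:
t = 2010 (t = -1256 + 3266 = 2010)
((15738 + t) + 7393) - 1*(-24718) = ((15738 + 2010) + 7393) - 1*(-24718) = (17748 + 7393) + 24718 = 25141 + 24718 = 49859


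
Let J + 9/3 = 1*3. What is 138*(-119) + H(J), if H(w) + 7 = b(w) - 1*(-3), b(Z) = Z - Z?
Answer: -16426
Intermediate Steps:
b(Z) = 0
J = 0 (J = -3 + 1*3 = -3 + 3 = 0)
H(w) = -4 (H(w) = -7 + (0 - 1*(-3)) = -7 + (0 + 3) = -7 + 3 = -4)
138*(-119) + H(J) = 138*(-119) - 4 = -16422 - 4 = -16426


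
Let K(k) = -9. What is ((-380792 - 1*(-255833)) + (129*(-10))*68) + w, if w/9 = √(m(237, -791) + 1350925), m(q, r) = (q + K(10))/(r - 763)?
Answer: -212679 + 9*√90621390083/259 ≈ -2.0222e+5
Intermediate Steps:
m(q, r) = (-9 + q)/(-763 + r) (m(q, r) = (q - 9)/(r - 763) = (-9 + q)/(-763 + r))
w = 9*√90621390083/259 (w = 9*√((-9 + 237)/(-763 - 791) + 1350925) = 9*√(228/(-1554) + 1350925) = 9*√(-1/1554*228 + 1350925) = 9*√(-38/259 + 1350925) = 9*√(349889537/259) = 9*(√90621390083/259) = 9*√90621390083/259 ≈ 10461.)
((-380792 - 1*(-255833)) + (129*(-10))*68) + w = ((-380792 - 1*(-255833)) + (129*(-10))*68) + 9*√90621390083/259 = ((-380792 + 255833) - 1290*68) + 9*√90621390083/259 = (-124959 - 87720) + 9*√90621390083/259 = -212679 + 9*√90621390083/259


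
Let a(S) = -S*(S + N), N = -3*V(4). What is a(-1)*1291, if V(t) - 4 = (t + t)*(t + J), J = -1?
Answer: -109735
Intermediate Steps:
V(t) = 4 + 2*t*(-1 + t) (V(t) = 4 + (t + t)*(t - 1) = 4 + (2*t)*(-1 + t) = 4 + 2*t*(-1 + t))
N = -84 (N = -3*(4 - 2*4 + 2*4²) = -3*(4 - 8 + 2*16) = -3*(4 - 8 + 32) = -3*28 = -84)
a(S) = -S*(-84 + S) (a(S) = -S*(S - 84) = -S*(-84 + S))
a(-1)*1291 = -(84 - 1*(-1))*1291 = -(84 + 1)*1291 = -1*85*1291 = -85*1291 = -109735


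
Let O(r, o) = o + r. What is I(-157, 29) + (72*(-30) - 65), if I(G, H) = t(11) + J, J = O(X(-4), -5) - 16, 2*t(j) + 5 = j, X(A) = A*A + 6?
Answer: -2221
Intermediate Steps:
X(A) = 6 + A² (X(A) = A² + 6 = 6 + A²)
t(j) = -5/2 + j/2
J = 1 (J = (-5 + (6 + (-4)²)) - 16 = (-5 + (6 + 16)) - 16 = (-5 + 22) - 16 = 17 - 16 = 1)
I(G, H) = 4 (I(G, H) = (-5/2 + (½)*11) + 1 = (-5/2 + 11/2) + 1 = 3 + 1 = 4)
I(-157, 29) + (72*(-30) - 65) = 4 + (72*(-30) - 65) = 4 + (-2160 - 65) = 4 - 2225 = -2221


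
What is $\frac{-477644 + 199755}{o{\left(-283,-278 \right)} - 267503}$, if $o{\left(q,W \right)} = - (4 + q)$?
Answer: $\frac{277889}{267224} \approx 1.0399$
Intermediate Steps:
$o{\left(q,W \right)} = -4 - q$
$\frac{-477644 + 199755}{o{\left(-283,-278 \right)} - 267503} = \frac{-477644 + 199755}{\left(-4 - -283\right) - 267503} = - \frac{277889}{\left(-4 + 283\right) - 267503} = - \frac{277889}{279 - 267503} = - \frac{277889}{-267224} = \left(-277889\right) \left(- \frac{1}{267224}\right) = \frac{277889}{267224}$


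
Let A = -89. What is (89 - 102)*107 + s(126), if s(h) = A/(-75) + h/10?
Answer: -103291/75 ≈ -1377.2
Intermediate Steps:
s(h) = 89/75 + h/10 (s(h) = -89/(-75) + h/10 = -89*(-1/75) + h*(⅒) = 89/75 + h/10)
(89 - 102)*107 + s(126) = (89 - 102)*107 + (89/75 + (⅒)*126) = -13*107 + (89/75 + 63/5) = -1391 + 1034/75 = -103291/75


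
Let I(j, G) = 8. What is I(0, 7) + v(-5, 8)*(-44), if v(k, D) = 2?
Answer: -80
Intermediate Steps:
I(0, 7) + v(-5, 8)*(-44) = 8 + 2*(-44) = 8 - 88 = -80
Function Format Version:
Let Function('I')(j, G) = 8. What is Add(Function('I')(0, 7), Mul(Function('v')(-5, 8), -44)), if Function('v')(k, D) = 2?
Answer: -80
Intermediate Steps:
Add(Function('I')(0, 7), Mul(Function('v')(-5, 8), -44)) = Add(8, Mul(2, -44)) = Add(8, -88) = -80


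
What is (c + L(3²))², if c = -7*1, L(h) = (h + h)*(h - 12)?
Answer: 3721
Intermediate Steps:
L(h) = 2*h*(-12 + h) (L(h) = (2*h)*(-12 + h) = 2*h*(-12 + h))
c = -7
(c + L(3²))² = (-7 + 2*3²*(-12 + 3²))² = (-7 + 2*9*(-12 + 9))² = (-7 + 2*9*(-3))² = (-7 - 54)² = (-61)² = 3721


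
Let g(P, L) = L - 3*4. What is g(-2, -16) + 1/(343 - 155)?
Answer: -5263/188 ≈ -27.995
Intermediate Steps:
g(P, L) = -12 + L (g(P, L) = L - 12 = -12 + L)
g(-2, -16) + 1/(343 - 155) = (-12 - 16) + 1/(343 - 155) = -28 + 1/188 = -5263/188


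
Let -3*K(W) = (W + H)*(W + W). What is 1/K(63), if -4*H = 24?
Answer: -1/2394 ≈ -0.00041771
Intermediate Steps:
H = -6 (H = -¼*24 = -6)
K(W) = -2*W*(-6 + W)/3 (K(W) = -(W - 6)*(W + W)/3 = -(-6 + W)*2*W/3 = -2*W*(-6 + W)/3)
1/K(63) = 1/((⅔)*63*(6 - 1*63)) = 1/((⅔)*63*(6 - 63)) = 1/((⅔)*63*(-57)) = 1/(-2394) = -1/2394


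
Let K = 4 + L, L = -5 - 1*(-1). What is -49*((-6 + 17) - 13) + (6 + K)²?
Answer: 134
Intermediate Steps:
L = -4 (L = -5 + 1 = -4)
K = 0 (K = 4 - 4 = 0)
-49*((-6 + 17) - 13) + (6 + K)² = -49*((-6 + 17) - 13) + (6 + 0)² = -49*(11 - 13) + 6² = -49*(-2) + 36 = 98 + 36 = 134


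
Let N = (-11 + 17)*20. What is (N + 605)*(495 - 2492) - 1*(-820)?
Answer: -1447005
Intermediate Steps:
N = 120 (N = 6*20 = 120)
(N + 605)*(495 - 2492) - 1*(-820) = (120 + 605)*(495 - 2492) - 1*(-820) = 725*(-1997) + 820 = -1447825 + 820 = -1447005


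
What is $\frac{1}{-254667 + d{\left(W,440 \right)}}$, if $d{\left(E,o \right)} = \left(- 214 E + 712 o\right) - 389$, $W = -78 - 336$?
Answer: $\frac{1}{146820} \approx 6.8111 \cdot 10^{-6}$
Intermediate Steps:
$W = -414$ ($W = -78 - 336 = -414$)
$d{\left(E,o \right)} = -389 - 214 E + 712 o$
$\frac{1}{-254667 + d{\left(W,440 \right)}} = \frac{1}{-254667 - -401487} = \frac{1}{-254667 + \left(-389 + 88596 + 313280\right)} = \frac{1}{-254667 + 401487} = \frac{1}{146820}$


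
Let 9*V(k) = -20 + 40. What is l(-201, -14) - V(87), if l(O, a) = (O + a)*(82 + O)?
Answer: 230245/9 ≈ 25583.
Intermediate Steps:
l(O, a) = (82 + O)*(O + a)
V(k) = 20/9 (V(k) = (-20 + 40)/9 = (1/9)*20 = 20/9)
l(-201, -14) - V(87) = ((-201)**2 + 82*(-201) + 82*(-14) - 201*(-14)) - 1*20/9 = (40401 - 16482 - 1148 + 2814) - 20/9 = 25585 - 20/9 = 230245/9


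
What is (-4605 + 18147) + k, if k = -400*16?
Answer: 7142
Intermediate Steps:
k = -6400
(-4605 + 18147) + k = (-4605 + 18147) - 6400 = 13542 - 6400 = 7142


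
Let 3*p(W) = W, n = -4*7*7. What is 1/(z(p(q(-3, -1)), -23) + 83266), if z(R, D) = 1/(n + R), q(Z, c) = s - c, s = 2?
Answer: 195/16236869 ≈ 1.2010e-5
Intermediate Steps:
n = -196 (n = -28*7 = -196)
q(Z, c) = 2 - c
p(W) = W/3
z(R, D) = 1/(-196 + R)
1/(z(p(q(-3, -1)), -23) + 83266) = 1/(1/(-196 + (2 - 1*(-1))/3) + 83266) = 1/(1/(-196 + (2 + 1)/3) + 83266) = 1/(1/(-196 + (⅓)*3) + 83266) = 1/(1/(-196 + 1) + 83266) = 1/(1/(-195) + 83266) = 1/(-1/195 + 83266) = 1/(16236869/195) = 195/16236869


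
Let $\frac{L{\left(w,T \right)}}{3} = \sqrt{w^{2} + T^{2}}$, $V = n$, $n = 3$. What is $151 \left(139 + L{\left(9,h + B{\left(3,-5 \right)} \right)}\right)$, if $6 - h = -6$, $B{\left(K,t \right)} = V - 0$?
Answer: $20989 + 1359 \sqrt{34} \approx 28913.0$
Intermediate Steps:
$V = 3$
$B{\left(K,t \right)} = 3$ ($B{\left(K,t \right)} = 3 - 0 = 3 + 0 = 3$)
$h = 12$ ($h = 6 - -6 = 6 + 6 = 12$)
$L{\left(w,T \right)} = 3 \sqrt{T^{2} + w^{2}}$ ($L{\left(w,T \right)} = 3 \sqrt{w^{2} + T^{2}} = 3 \sqrt{T^{2} + w^{2}}$)
$151 \left(139 + L{\left(9,h + B{\left(3,-5 \right)} \right)}\right) = 151 \left(139 + 3 \sqrt{\left(12 + 3\right)^{2} + 9^{2}}\right) = 151 \left(139 + 3 \sqrt{15^{2} + 81}\right) = 151 \left(139 + 3 \sqrt{225 + 81}\right) = 151 \left(139 + 3 \sqrt{306}\right) = 151 \left(139 + 3 \cdot 3 \sqrt{34}\right) = 151 \left(139 + 9 \sqrt{34}\right) = 20989 + 1359 \sqrt{34}$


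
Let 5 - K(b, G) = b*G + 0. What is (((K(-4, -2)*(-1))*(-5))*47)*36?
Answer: -25380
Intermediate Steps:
K(b, G) = 5 - G*b (K(b, G) = 5 - (b*G + 0) = 5 - (G*b + 0) = 5 - G*b)
(((K(-4, -2)*(-1))*(-5))*47)*36 = ((((5 - 1*(-2)*(-4))*(-1))*(-5))*47)*36 = ((((5 - 8)*(-1))*(-5))*47)*36 = ((-3*(-1)*(-5))*47)*36 = ((3*(-5))*47)*36 = -15*47*36 = -705*36 = -25380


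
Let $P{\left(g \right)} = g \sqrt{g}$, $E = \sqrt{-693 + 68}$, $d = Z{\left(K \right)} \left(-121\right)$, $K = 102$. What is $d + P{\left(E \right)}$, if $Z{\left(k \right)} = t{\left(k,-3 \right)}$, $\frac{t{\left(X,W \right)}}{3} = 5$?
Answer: $-1815 + 125 i^{\frac{3}{2}} \approx -1903.4 + 88.388 i$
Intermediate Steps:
$t{\left(X,W \right)} = 15$ ($t{\left(X,W \right)} = 3 \cdot 5 = 15$)
$Z{\left(k \right)} = 15$
$d = -1815$ ($d = 15 \left(-121\right) = -1815$)
$E = 25 i$ ($E = \sqrt{-625} = 25 i \approx 25.0 i$)
$P{\left(g \right)} = g^{\frac{3}{2}}$
$d + P{\left(E \right)} = -1815 + \left(25 i\right)^{\frac{3}{2}} = -1815 + 125 i^{\frac{3}{2}}$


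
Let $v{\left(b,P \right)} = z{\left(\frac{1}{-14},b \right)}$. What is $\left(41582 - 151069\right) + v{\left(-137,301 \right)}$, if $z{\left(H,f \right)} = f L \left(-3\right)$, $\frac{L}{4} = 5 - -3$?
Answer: $-96335$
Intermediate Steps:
$L = 32$ ($L = 4 \left(5 - -3\right) = 4 \left(5 + 3\right) = 4 \cdot 8 = 32$)
$z{\left(H,f \right)} = - 96 f$ ($z{\left(H,f \right)} = f 32 \left(-3\right) = 32 f \left(-3\right) = - 96 f$)
$v{\left(b,P \right)} = - 96 b$
$\left(41582 - 151069\right) + v{\left(-137,301 \right)} = \left(41582 - 151069\right) - -13152 = -109487 + 13152 = -96335$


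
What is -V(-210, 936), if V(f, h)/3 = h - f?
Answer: -3438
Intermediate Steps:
V(f, h) = -3*f + 3*h (V(f, h) = 3*(h - f) = -3*f + 3*h)
-V(-210, 936) = -(-3*(-210) + 3*936) = -(630 + 2808) = -1*3438 = -3438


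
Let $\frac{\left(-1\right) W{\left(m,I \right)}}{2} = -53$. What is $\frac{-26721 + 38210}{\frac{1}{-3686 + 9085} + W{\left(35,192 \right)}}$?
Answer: $\frac{62029111}{572295} \approx 108.39$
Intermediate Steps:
$W{\left(m,I \right)} = 106$ ($W{\left(m,I \right)} = \left(-2\right) \left(-53\right) = 106$)
$\frac{-26721 + 38210}{\frac{1}{-3686 + 9085} + W{\left(35,192 \right)}} = \frac{-26721 + 38210}{\frac{1}{-3686 + 9085} + 106} = \frac{11489}{\frac{1}{5399} + 106} = \frac{11489}{\frac{572295}{5399}} = 11489 \cdot \frac{5399}{572295} = \frac{62029111}{572295}$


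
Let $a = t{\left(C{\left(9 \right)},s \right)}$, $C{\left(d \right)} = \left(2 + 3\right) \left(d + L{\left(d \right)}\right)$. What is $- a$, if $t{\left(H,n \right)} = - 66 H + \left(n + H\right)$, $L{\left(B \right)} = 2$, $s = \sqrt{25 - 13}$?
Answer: $3575 - 2 \sqrt{3} \approx 3571.5$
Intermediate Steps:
$s = 2 \sqrt{3}$ ($s = \sqrt{12} = 2 \sqrt{3} \approx 3.4641$)
$C{\left(d \right)} = 10 + 5 d$ ($C{\left(d \right)} = \left(2 + 3\right) \left(d + 2\right) = 5 \left(2 + d\right) = 10 + 5 d$)
$t{\left(H,n \right)} = n - 65 H$ ($t{\left(H,n \right)} = - 66 H + \left(H + n\right) = n - 65 H$)
$a = -3575 + 2 \sqrt{3}$ ($a = 2 \sqrt{3} - 65 \left(10 + 5 \cdot 9\right) = 2 \sqrt{3} - 65 \left(10 + 45\right) = 2 \sqrt{3} - 3575 = -3575 + 2 \sqrt{3} \approx -3571.5$)
$- a = - (-3575 + 2 \sqrt{3}) = 3575 - 2 \sqrt{3}$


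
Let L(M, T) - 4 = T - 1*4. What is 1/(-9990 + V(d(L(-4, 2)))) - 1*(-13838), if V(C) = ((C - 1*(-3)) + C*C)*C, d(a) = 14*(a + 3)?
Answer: 4678904561/338120 ≈ 13838.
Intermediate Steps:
L(M, T) = T (L(M, T) = 4 + (T - 1*4) = 4 + (T - 4) = 4 + (-4 + T) = T)
d(a) = 42 + 14*a (d(a) = 14*(3 + a) = 42 + 14*a)
V(C) = C*(3 + C + C**2) (V(C) = ((C + 3) + C**2)*C = ((3 + C) + C**2)*C = (3 + C + C**2)*C = C*(3 + C + C**2))
1/(-9990 + V(d(L(-4, 2)))) - 1*(-13838) = 1/(-9990 + (42 + 14*2)*(3 + (42 + 14*2) + (42 + 14*2)**2)) - 1*(-13838) = 1/(-9990 + (42 + 28)*(3 + (42 + 28) + (42 + 28)**2)) + 13838 = 1/(-9990 + 70*(3 + 70 + 70**2)) + 13838 = 1/(-9990 + 70*(3 + 70 + 4900)) + 13838 = 1/(-9990 + 70*4973) + 13838 = 1/(-9990 + 348110) + 13838 = 1/338120 + 13838 = 4678904561/338120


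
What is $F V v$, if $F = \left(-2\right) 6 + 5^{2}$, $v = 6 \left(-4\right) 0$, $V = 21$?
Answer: $0$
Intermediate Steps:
$v = 0$ ($v = \left(-24\right) 0 = 0$)
$F = 13$ ($F = -12 + 25 = 13$)
$F V v = 13 \cdot 21 \cdot 0 = 273 \cdot 0 = 0$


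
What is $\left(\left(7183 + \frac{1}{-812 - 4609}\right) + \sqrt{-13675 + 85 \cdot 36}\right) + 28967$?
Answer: $\frac{195969149}{5421} + i \sqrt{10615} \approx 36150.0 + 103.03 i$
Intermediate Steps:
$\left(\left(7183 + \frac{1}{-812 - 4609}\right) + \sqrt{-13675 + 85 \cdot 36}\right) + 28967 = \left(\left(7183 + \frac{1}{-5421}\right) + \sqrt{-13675 + 3060}\right) + 28967 = \left(\left(7183 - \frac{1}{5421}\right) + \sqrt{-10615}\right) + 28967 = \left(\frac{38939042}{5421} + i \sqrt{10615}\right) + 28967 = \frac{195969149}{5421} + i \sqrt{10615}$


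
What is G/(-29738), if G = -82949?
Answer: 82949/29738 ≈ 2.7893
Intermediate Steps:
G/(-29738) = -82949/(-29738) = -82949*(-1/29738) = 82949/29738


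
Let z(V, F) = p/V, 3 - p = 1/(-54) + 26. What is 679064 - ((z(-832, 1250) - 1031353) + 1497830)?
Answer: 9551107495/44928 ≈ 2.1259e+5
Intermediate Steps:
p = -1241/54 (p = 3 - (1/(-54) + 26) = 3 - (-1/54 + 26) = 3 - 1*1403/54 = 3 - 1403/54 = -1241/54 ≈ -22.981)
z(V, F) = -1241/(54*V) (z(V, F) = -1241/54/V = -1241/(54*V))
679064 - ((z(-832, 1250) - 1031353) + 1497830) = 679064 - ((-1241/54/(-832) - 1031353) + 1497830) = 679064 - ((-1241/54*(-1/832) - 1031353) + 1497830) = 679064 - ((1241/44928 - 1031353) + 1497830) = 679064 - (-46336626343/44928 + 1497830) = 679064 - 1*20957879897/44928 = 679064 - 20957879897/44928 = 9551107495/44928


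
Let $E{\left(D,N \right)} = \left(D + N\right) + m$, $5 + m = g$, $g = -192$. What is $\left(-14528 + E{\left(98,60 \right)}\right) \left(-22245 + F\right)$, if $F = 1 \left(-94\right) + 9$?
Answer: $325281110$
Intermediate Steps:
$F = -85$ ($F = -94 + 9 = -85$)
$m = -197$ ($m = -5 - 192 = -197$)
$E{\left(D,N \right)} = -197 + D + N$ ($E{\left(D,N \right)} = \left(D + N\right) - 197 = -197 + D + N$)
$\left(-14528 + E{\left(98,60 \right)}\right) \left(-22245 + F\right) = \left(-14528 + \left(-197 + 98 + 60\right)\right) \left(-22245 - 85\right) = \left(-14528 - 39\right) \left(-22330\right) = \left(-14567\right) \left(-22330\right) = 325281110$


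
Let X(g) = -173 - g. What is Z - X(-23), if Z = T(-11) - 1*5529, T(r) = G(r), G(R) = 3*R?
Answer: -5412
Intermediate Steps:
T(r) = 3*r
Z = -5562 (Z = 3*(-11) - 1*5529 = -33 - 5529 = -5562)
Z - X(-23) = -5562 - (-173 - 1*(-23)) = -5562 - (-173 + 23) = -5562 - 1*(-150) = -5562 + 150 = -5412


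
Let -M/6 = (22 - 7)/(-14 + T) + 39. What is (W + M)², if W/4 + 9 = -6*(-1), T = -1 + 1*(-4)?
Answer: 21013056/361 ≈ 58208.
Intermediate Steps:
T = -5 (T = -1 - 4 = -5)
M = -4356/19 (M = -6*((22 - 7)/(-14 - 5) + 39) = -6*(15/(-19) + 39) = -6*(15*(-1/19) + 39) = -6*(-15/19 + 39) = -6*726/19 = -4356/19 ≈ -229.26)
W = -12 (W = -36 + 4*(-6*(-1)) = -36 + 4*6 = -36 + 24 = -12)
(W + M)² = (-12 - 4356/19)² = (-4584/19)² = 21013056/361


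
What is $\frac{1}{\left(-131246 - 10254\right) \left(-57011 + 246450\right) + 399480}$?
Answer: $- \frac{1}{26805219020} \approx -3.7306 \cdot 10^{-11}$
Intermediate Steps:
$\frac{1}{\left(-131246 - 10254\right) \left(-57011 + 246450\right) + 399480} = \frac{1}{\left(-141500\right) 189439 + 399480} = \frac{1}{-26805618500 + 399480} = \frac{1}{-26805219020} = - \frac{1}{26805219020}$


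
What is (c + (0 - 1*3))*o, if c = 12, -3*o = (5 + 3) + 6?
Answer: -42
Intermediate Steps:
o = -14/3 (o = -((5 + 3) + 6)/3 = -(8 + 6)/3 = -1/3*14 = -14/3 ≈ -4.6667)
(c + (0 - 1*3))*o = (12 + (0 - 1*3))*(-14/3) = (12 + (0 - 3))*(-14/3) = (12 - 3)*(-14/3) = 9*(-14/3) = -42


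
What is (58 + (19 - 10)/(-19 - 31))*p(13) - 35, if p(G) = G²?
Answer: 486829/50 ≈ 9736.6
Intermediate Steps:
(58 + (19 - 10)/(-19 - 31))*p(13) - 35 = (58 + (19 - 10)/(-19 - 31))*13² - 35 = (58 + 9/(-50))*169 - 35 = (58 + 9*(-1/50))*169 - 35 = (58 - 9/50)*169 - 35 = (2891/50)*169 - 35 = 488579/50 - 35 = 486829/50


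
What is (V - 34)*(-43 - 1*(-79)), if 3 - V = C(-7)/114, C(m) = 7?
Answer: -21246/19 ≈ -1118.2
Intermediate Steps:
V = 335/114 (V = 3 - 7/114 = 335/114 ≈ 2.9386)
(V - 34)*(-43 - 1*(-79)) = (335/114 - 34)*(-43 - 1*(-79)) = -3541*(-43 + 79)/114 = -3541/114*36 = -21246/19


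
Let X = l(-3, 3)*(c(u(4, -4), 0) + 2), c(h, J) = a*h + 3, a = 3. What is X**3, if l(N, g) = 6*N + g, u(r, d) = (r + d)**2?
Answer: -421875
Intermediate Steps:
u(r, d) = (d + r)**2
c(h, J) = 3 + 3*h (c(h, J) = 3*h + 3 = 3 + 3*h)
l(N, g) = g + 6*N
X = -75 (X = (3 + 6*(-3))*((3 + 3*(-4 + 4)**2) + 2) = (3 - 18)*((3 + 3*0**2) + 2) = -15*((3 + 3*0) + 2) = -15*((3 + 0) + 2) = -15*(3 + 2) = -15*5 = -75)
X**3 = (-75)**3 = -421875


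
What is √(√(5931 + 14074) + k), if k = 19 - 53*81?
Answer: √(-4274 + √20005) ≈ 64.285*I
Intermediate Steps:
k = -4274 (k = 19 - 4293 = -4274)
√(√(5931 + 14074) + k) = √(√(5931 + 14074) - 4274) = √(√20005 - 4274) = √(-4274 + √20005)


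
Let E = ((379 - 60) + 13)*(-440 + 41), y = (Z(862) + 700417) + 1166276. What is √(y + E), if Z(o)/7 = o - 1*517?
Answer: 72*√335 ≈ 1317.8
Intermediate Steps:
Z(o) = -3619 + 7*o (Z(o) = 7*(o - 1*517) = 7*(o - 517) = 7*(-517 + o) = -3619 + 7*o)
y = 1869108 (y = ((-3619 + 7*862) + 700417) + 1166276 = ((-3619 + 6034) + 700417) + 1166276 = (2415 + 700417) + 1166276 = 702832 + 1166276 = 1869108)
E = -132468 (E = (319 + 13)*(-399) = 332*(-399) = -132468)
√(y + E) = √(1869108 - 132468) = √1736640 = 72*√335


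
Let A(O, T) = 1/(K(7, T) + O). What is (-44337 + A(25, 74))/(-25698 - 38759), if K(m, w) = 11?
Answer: 1596131/2320452 ≈ 0.68785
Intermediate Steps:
A(O, T) = 1/(11 + O)
(-44337 + A(25, 74))/(-25698 - 38759) = (-44337 + 1/(11 + 25))/(-25698 - 38759) = (-44337 + 1/36)/(-64457) = (-44337 + 1/36)*(-1/64457) = -1596131/36*(-1/64457) = 1596131/2320452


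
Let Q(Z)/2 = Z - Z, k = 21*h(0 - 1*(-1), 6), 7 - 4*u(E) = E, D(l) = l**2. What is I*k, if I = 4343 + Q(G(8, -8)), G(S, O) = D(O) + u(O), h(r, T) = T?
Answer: 547218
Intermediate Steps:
u(E) = 7/4 - E/4
G(S, O) = 7/4 + O**2 - O/4 (G(S, O) = O**2 + (7/4 - O/4) = 7/4 + O**2 - O/4)
k = 126 (k = 21*6 = 126)
Q(Z) = 0 (Q(Z) = 2*(Z - Z) = 2*0 = 0)
I = 4343 (I = 4343 + 0 = 4343)
I*k = 4343*126 = 547218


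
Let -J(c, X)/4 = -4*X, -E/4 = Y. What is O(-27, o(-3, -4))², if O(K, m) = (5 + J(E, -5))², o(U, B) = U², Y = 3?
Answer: 31640625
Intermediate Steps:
E = -12 (E = -4*3 = -12)
J(c, X) = 16*X (J(c, X) = -(-16)*X = 16*X)
O(K, m) = 5625 (O(K, m) = (5 + 16*(-5))² = (5 - 80)² = (-75)² = 5625)
O(-27, o(-3, -4))² = 5625² = 31640625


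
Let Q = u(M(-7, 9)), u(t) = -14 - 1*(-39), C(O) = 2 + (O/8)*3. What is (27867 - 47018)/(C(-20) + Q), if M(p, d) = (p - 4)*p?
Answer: -38302/39 ≈ -982.10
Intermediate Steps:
M(p, d) = p*(-4 + p) (M(p, d) = (-4 + p)*p = p*(-4 + p))
C(O) = 2 + 3*O/8 (C(O) = 2 + (O*(⅛))*3 = 2 + (O/8)*3 = 2 + 3*O/8)
u(t) = 25 (u(t) = -14 + 39 = 25)
Q = 25
(27867 - 47018)/(C(-20) + Q) = (27867 - 47018)/((2 + (3/8)*(-20)) + 25) = -19151/((2 - 15/2) + 25) = -19151/(-11/2 + 25) = -19151/39/2 = -19151*2/39 = -38302/39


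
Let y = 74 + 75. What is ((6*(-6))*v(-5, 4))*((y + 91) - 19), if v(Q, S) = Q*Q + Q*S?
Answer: -39780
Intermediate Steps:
y = 149
v(Q, S) = Q² + Q*S
((6*(-6))*v(-5, 4))*((y + 91) - 19) = ((6*(-6))*(-5*(-5 + 4)))*((149 + 91) - 19) = (-(-180)*(-1))*(240 - 19) = -36*5*221 = -180*221 = -39780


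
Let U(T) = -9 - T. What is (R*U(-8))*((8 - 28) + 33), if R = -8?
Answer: 104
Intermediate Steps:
(R*U(-8))*((8 - 28) + 33) = (-8*(-9 - 1*(-8)))*((8 - 28) + 33) = (-8*(-9 + 8))*(-20 + 33) = -8*(-1)*13 = 8*13 = 104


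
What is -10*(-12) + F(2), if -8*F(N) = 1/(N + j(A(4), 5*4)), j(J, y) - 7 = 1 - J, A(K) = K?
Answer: 5759/48 ≈ 119.98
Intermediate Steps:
j(J, y) = 8 - J (j(J, y) = 7 + (1 - J) = 8 - J)
F(N) = -1/(8*(4 + N)) (F(N) = -1/(8*(N + (8 - 1*4))) = -1/(8*(N + (8 - 4))) = -1/(8*(N + 4)) = -1/(8*(4 + N)))
-10*(-12) + F(2) = -10*(-12) - 1/(32 + 8*2) = 120 - 1/(32 + 16) = 120 - 1/48 = 5759/48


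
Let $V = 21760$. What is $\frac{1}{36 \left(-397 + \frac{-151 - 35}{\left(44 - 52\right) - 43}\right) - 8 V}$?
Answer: $- \frac{17}{3200092} \approx -5.3123 \cdot 10^{-6}$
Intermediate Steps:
$\frac{1}{36 \left(-397 + \frac{-151 - 35}{\left(44 - 52\right) - 43}\right) - 8 V} = \frac{1}{36 \left(-397 + \frac{-151 - 35}{\left(44 - 52\right) - 43}\right) - 174080} = \frac{1}{36 \left(-397 - \frac{186}{-8 - 43}\right) - 174080} = \frac{1}{36 \left(-397 - \frac{186}{-51}\right) - 174080} = \frac{1}{36 \left(-397 - - \frac{62}{17}\right) - 174080} = \frac{1}{36 \left(-397 + \frac{62}{17}\right) - 174080} = \frac{1}{36 \left(- \frac{6687}{17}\right) - 174080} = \frac{1}{- \frac{240732}{17} - 174080} = \frac{1}{- \frac{3200092}{17}} = - \frac{17}{3200092}$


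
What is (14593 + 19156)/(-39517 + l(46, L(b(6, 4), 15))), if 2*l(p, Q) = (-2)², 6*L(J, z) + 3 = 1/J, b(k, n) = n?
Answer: -33749/39515 ≈ -0.85408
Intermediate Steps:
L(J, z) = -½ + 1/(6*J)
l(p, Q) = 2 (l(p, Q) = (½)*(-2)² = (½)*4 = 2)
(14593 + 19156)/(-39517 + l(46, L(b(6, 4), 15))) = (14593 + 19156)/(-39517 + 2) = 33749/(-39515) = 33749*(-1/39515) = -33749/39515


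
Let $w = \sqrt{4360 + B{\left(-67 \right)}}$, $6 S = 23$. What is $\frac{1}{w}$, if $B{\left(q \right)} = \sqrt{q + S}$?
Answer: $\frac{\sqrt{6}}{\sqrt{26160 + i \sqrt{2274}}} \approx 0.015145 - 1.3803 \cdot 10^{-5} i$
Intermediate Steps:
$S = \frac{23}{6}$ ($S = \frac{1}{6} \cdot 23 = \frac{23}{6} \approx 3.8333$)
$B{\left(q \right)} = \sqrt{\frac{23}{6} + q}$ ($B{\left(q \right)} = \sqrt{q + \frac{23}{6}} = \sqrt{\frac{23}{6} + q}$)
$w = \sqrt{4360 + \frac{i \sqrt{2274}}{6}}$ ($w = \sqrt{4360 + \frac{\sqrt{138 + 36 \left(-67\right)}}{6}} = \sqrt{4360 + \frac{\sqrt{138 - 2412}}{6}} = \sqrt{4360 + \frac{\sqrt{-2274}}{6}} = \sqrt{4360 + \frac{i \sqrt{2274}}{6}} \approx 66.03 + 0.0602 i$)
$\frac{1}{w} = \frac{1}{\frac{1}{6} \sqrt{156960 + 6 i \sqrt{2274}}} = \frac{6}{\sqrt{156960 + 6 i \sqrt{2274}}}$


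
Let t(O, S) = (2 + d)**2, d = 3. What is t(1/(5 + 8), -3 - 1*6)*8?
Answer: 200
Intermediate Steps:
t(O, S) = 25 (t(O, S) = (2 + 3)**2 = 5**2 = 25)
t(1/(5 + 8), -3 - 1*6)*8 = 25*8 = 200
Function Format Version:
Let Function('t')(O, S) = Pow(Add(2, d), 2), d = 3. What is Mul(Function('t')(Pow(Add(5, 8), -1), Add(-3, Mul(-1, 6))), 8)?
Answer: 200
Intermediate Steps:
Function('t')(O, S) = 25 (Function('t')(O, S) = Pow(Add(2, 3), 2) = Pow(5, 2) = 25)
Mul(Function('t')(Pow(Add(5, 8), -1), Add(-3, Mul(-1, 6))), 8) = Mul(25, 8) = 200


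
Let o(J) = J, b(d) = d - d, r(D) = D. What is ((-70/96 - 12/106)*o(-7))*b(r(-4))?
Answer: 0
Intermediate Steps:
b(d) = 0
((-70/96 - 12/106)*o(-7))*b(r(-4)) = ((-70/96 - 12/106)*(-7))*0 = ((-70*1/96 - 12*1/106)*(-7))*0 = ((-35/48 - 6/53)*(-7))*0 = -2143/2544*(-7)*0 = (15001/2544)*0 = 0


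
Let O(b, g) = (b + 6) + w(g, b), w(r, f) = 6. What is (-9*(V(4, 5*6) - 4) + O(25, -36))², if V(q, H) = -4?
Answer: 11881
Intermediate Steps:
O(b, g) = 12 + b (O(b, g) = (b + 6) + 6 = (6 + b) + 6 = 12 + b)
(-9*(V(4, 5*6) - 4) + O(25, -36))² = (-9*(-4 - 4) + (12 + 25))² = (-9*(-8) + 37)² = (72 + 37)² = 109² = 11881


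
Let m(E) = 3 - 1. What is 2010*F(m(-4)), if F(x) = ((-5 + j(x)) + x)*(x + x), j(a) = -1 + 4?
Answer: 0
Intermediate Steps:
m(E) = 2
j(a) = 3
F(x) = 2*x*(-2 + x) (F(x) = ((-5 + 3) + x)*(x + x) = (-2 + x)*(2*x) = 2*x*(-2 + x))
2010*F(m(-4)) = 2010*(2*2*(-2 + 2)) = 2010*(2*2*0) = 2010*0 = 0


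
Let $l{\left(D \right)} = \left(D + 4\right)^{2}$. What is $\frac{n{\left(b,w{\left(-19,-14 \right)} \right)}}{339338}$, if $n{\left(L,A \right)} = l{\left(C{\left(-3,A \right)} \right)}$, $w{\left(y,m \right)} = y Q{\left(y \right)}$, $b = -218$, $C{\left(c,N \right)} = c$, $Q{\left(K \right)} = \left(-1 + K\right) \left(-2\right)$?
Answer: $\frac{1}{339338} \approx 2.9469 \cdot 10^{-6}$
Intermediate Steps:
$Q{\left(K \right)} = 2 - 2 K$
$l{\left(D \right)} = \left(4 + D\right)^{2}$
$w{\left(y,m \right)} = y \left(2 - 2 y\right)$
$n{\left(L,A \right)} = 1$ ($n{\left(L,A \right)} = \left(4 - 3\right)^{2} = 1^{2} = 1$)
$\frac{n{\left(b,w{\left(-19,-14 \right)} \right)}}{339338} = 1 \cdot \frac{1}{339338} = \frac{1}{339338}$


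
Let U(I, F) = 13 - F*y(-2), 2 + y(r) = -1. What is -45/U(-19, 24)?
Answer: -9/17 ≈ -0.52941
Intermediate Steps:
y(r) = -3 (y(r) = -2 - 1 = -3)
U(I, F) = 13 + 3*F (U(I, F) = 13 - F*(-3) = 13 - (-3)*F = 13 + 3*F)
-45/U(-19, 24) = -45/(13 + 3*24) = -45/(13 + 72) = -45/85 = (1/85)*(-45) = -9/17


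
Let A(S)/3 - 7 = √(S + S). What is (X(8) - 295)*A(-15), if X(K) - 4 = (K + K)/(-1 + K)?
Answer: -6063 - 6063*I*√30/7 ≈ -6063.0 - 4744.1*I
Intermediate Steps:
X(K) = 4 + 2*K/(-1 + K) (X(K) = 4 + (K + K)/(-1 + K) = 4 + (2*K)/(-1 + K) = 4 + 2*K/(-1 + K))
A(S) = 21 + 3*√2*√S (A(S) = 21 + 3*√(S + S) = 21 + 3*√(2*S) = 21 + 3*(√2*√S) = 21 + 3*√2*√S)
(X(8) - 295)*A(-15) = (2*(-2 + 3*8)/(-1 + 8) - 295)*(21 + 3*√2*√(-15)) = (2*(-2 + 24)/7 - 295)*(21 + 3*√2*(I*√15)) = (2*(⅐)*22 - 295)*(21 + 3*I*√30) = (44/7 - 295)*(21 + 3*I*√30) = -2021*(21 + 3*I*√30)/7 = -6063 - 6063*I*√30/7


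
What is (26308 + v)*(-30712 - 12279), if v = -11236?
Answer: -647960352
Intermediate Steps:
(26308 + v)*(-30712 - 12279) = (26308 - 11236)*(-30712 - 12279) = 15072*(-42991) = -647960352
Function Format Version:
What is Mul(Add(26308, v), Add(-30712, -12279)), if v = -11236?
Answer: -647960352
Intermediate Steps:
Mul(Add(26308, v), Add(-30712, -12279)) = Mul(Add(26308, -11236), Add(-30712, -12279)) = Mul(15072, -42991) = -647960352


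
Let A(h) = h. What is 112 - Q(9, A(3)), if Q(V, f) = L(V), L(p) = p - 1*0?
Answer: 103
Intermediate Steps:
L(p) = p (L(p) = p + 0 = p)
Q(V, f) = V
112 - Q(9, A(3)) = 112 - 1*9 = 112 - 9 = 103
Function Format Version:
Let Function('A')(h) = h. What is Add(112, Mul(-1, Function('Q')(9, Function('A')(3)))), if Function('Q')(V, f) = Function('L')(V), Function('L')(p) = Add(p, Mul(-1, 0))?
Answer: 103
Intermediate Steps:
Function('L')(p) = p (Function('L')(p) = Add(p, 0) = p)
Function('Q')(V, f) = V
Add(112, Mul(-1, Function('Q')(9, Function('A')(3)))) = Add(112, Mul(-1, 9)) = Add(112, -9) = 103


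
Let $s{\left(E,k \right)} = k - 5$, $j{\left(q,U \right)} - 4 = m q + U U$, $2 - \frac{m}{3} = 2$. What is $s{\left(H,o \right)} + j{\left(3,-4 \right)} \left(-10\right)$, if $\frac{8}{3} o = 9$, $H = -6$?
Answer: $- \frac{1613}{8} \approx -201.63$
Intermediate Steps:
$m = 0$ ($m = 6 - 6 = 0$)
$j{\left(q,U \right)} = 4 + U^{2}$ ($j{\left(q,U \right)} = 4 + \left(0 q + U U\right) = 4 + \left(0 + U^{2}\right) = 4 + U^{2}$)
$o = \frac{27}{8}$ ($o = \frac{3}{8} \cdot 9 = \frac{27}{8} \approx 3.375$)
$s{\left(E,k \right)} = -5 + k$
$s{\left(H,o \right)} + j{\left(3,-4 \right)} \left(-10\right) = \left(-5 + \frac{27}{8}\right) + \left(4 + \left(-4\right)^{2}\right) \left(-10\right) = - \frac{13}{8} + \left(4 + 16\right) \left(-10\right) = - \frac{13}{8} + 20 \left(-10\right) = - \frac{13}{8} - 200 = - \frac{1613}{8}$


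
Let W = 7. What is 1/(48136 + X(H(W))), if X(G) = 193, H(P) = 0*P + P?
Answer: 1/48329 ≈ 2.0692e-5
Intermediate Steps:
H(P) = P (H(P) = 0 + P = P)
1/(48136 + X(H(W))) = 1/(48136 + 193) = 1/48329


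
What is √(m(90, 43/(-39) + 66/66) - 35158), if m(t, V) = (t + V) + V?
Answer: 2*I*√13334685/39 ≈ 187.27*I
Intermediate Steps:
m(t, V) = t + 2*V (m(t, V) = (V + t) + V = t + 2*V)
√(m(90, 43/(-39) + 66/66) - 35158) = √((90 + 2*(43/(-39) + 66/66)) - 35158) = √((90 + 2*(43*(-1/39) + 66*(1/66))) - 35158) = √((90 + 2*(-43/39 + 1)) - 35158) = √((90 + 2*(-4/39)) - 35158) = √((90 - 8/39) - 35158) = √(3502/39 - 35158) = √(-1367660/39) = 2*I*√13334685/39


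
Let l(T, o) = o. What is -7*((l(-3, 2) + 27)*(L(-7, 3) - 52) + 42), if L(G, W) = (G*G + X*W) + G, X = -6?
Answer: 5390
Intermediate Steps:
L(G, W) = G + G² - 6*W (L(G, W) = (G*G - 6*W) + G = (G² - 6*W) + G = G + G² - 6*W)
-7*((l(-3, 2) + 27)*(L(-7, 3) - 52) + 42) = -7*((2 + 27)*((-7 + (-7)² - 6*3) - 52) + 42) = -7*(29*((-7 + 49 - 18) - 52) + 42) = -7*(29*(24 - 52) + 42) = -7*(29*(-28) + 42) = -7*(-812 + 42) = -7*(-770) = 5390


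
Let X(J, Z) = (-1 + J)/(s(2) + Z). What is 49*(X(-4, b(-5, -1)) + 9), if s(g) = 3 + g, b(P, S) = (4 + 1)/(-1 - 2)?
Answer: 735/2 ≈ 367.50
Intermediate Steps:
b(P, S) = -5/3 (b(P, S) = 5/(-3) = 5*(-⅓) = -5/3)
X(J, Z) = (-1 + J)/(5 + Z) (X(J, Z) = (-1 + J)/((3 + 2) + Z) = (-1 + J)/(5 + Z))
49*(X(-4, b(-5, -1)) + 9) = 49*((-1 - 4)/(5 - 5/3) + 9) = 49*(-5/(10/3) + 9) = 49*((3/10)*(-5) + 9) = 49*(-3/2 + 9) = 49*(15/2) = 735/2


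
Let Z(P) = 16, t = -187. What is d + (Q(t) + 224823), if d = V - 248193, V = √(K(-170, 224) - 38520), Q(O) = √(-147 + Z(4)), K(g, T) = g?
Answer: -23370 + I*√131 + I*√38690 ≈ -23370.0 + 208.14*I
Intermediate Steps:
Q(O) = I*√131 (Q(O) = √(-147 + 16) = √(-131) = I*√131)
V = I*√38690 (V = √(-170 - 38520) = √(-38690) = I*√38690 ≈ 196.7*I)
d = -248193 + I*√38690 (d = I*√38690 - 248193 = -248193 + I*√38690 ≈ -2.4819e+5 + 196.7*I)
d + (Q(t) + 224823) = (-248193 + I*√38690) + (I*√131 + 224823) = (-248193 + I*√38690) + (224823 + I*√131) = -23370 + I*√131 + I*√38690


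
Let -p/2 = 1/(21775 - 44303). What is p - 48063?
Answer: -541381631/11264 ≈ -48063.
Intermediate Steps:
p = 1/11264 (p = -2/(21775 - 44303) = -2/(-22528) = -2*(-1/22528) = 1/11264 ≈ 8.8778e-5)
p - 48063 = 1/11264 - 48063 = -541381631/11264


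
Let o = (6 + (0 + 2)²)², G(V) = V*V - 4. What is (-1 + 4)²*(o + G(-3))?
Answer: 945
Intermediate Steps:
G(V) = -4 + V² (G(V) = V² - 4 = -4 + V²)
o = 100 (o = (6 + 2²)² = (6 + 4)² = 10² = 100)
(-1 + 4)²*(o + G(-3)) = (-1 + 4)²*(100 + (-4 + (-3)²)) = 3²*(100 + (-4 + 9)) = 9*(100 + 5) = 9*105 = 945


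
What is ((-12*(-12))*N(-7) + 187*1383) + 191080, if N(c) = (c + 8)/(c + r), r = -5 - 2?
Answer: 3147835/7 ≈ 4.4969e+5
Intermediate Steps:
r = -7
N(c) = (8 + c)/(-7 + c) (N(c) = (c + 8)/(c - 7) = (8 + c)/(-7 + c))
((-12*(-12))*N(-7) + 187*1383) + 191080 = ((-12*(-12))*((8 - 7)/(-7 - 7)) + 187*1383) + 191080 = (144*(1/(-14)) + 258621) + 191080 = (144*(-1/14*1) + 258621) + 191080 = (144*(-1/14) + 258621) + 191080 = (-72/7 + 258621) + 191080 = 1810275/7 + 191080 = 3147835/7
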